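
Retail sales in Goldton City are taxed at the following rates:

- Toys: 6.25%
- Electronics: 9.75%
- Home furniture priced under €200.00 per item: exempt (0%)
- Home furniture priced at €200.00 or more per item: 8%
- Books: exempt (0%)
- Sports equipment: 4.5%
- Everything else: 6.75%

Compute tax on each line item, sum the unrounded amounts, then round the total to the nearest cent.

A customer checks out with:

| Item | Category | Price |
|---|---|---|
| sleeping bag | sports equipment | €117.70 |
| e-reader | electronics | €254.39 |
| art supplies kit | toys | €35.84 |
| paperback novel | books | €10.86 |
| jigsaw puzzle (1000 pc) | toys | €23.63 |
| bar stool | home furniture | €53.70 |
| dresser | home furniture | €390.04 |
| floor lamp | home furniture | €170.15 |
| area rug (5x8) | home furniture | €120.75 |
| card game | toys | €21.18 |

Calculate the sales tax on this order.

Sleeping bag €117.70: sports equipment → 4.5% → €5.2965
E-reader €254.39: electronics → 9.75% → €24.803025
Art supplies kit €35.84: toys → 6.25% → €2.24
Paperback novel €10.86: books → 0% → €0.00
Jigsaw puzzle (1000 pc) €23.63: toys → 6.25% → €1.476875
Bar stool €53.70: home furniture, under €200.00 → 0% → €0.00
Dresser €390.04: home furniture, €200.00 or more → 8% → €31.2032
Floor lamp €170.15: home furniture, under €200.00 → 0% → €0.00
Area rug (5x8) €120.75: home furniture, under €200.00 → 0% → €0.00
Card game €21.18: toys → 6.25% → €1.32375
Unrounded tax sum = €66.34335 → €66.34

€66.34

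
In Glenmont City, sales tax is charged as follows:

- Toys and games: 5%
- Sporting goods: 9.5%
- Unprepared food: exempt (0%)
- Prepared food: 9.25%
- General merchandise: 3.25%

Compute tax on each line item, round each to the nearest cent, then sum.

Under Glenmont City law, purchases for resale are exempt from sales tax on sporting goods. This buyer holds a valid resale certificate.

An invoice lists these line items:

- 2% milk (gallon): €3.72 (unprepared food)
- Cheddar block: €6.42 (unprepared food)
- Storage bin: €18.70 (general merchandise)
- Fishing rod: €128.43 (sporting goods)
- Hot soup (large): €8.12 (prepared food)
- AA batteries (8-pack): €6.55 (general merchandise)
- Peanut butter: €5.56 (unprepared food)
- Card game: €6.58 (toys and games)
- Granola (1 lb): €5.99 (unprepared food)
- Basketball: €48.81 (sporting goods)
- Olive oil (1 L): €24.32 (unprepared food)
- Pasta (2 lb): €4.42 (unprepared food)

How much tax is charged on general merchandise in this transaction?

€0.82

Storage bin €18.70: general merchandise → 3.25% → €0.61
AA batteries (8-pack) €6.55: general merchandise → 3.25% → €0.21
Tax on general merchandise = €0.61 + €0.21 = €0.82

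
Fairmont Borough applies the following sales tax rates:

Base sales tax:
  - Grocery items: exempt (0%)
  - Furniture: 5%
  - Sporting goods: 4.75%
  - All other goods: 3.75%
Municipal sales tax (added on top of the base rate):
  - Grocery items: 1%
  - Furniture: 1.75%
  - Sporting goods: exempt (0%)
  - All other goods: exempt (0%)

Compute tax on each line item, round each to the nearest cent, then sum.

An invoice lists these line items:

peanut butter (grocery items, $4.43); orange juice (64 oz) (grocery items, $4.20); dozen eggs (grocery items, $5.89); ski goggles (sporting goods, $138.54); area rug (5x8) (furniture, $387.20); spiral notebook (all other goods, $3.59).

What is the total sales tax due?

$32.99

Peanut butter $4.43: grocery items → 0% + 1% municipal = 1% → $0.04
Orange juice (64 oz) $4.20: grocery items → 0% + 1% municipal = 1% → $0.04
Dozen eggs $5.89: grocery items → 0% + 1% municipal = 1% → $0.06
Ski goggles $138.54: sporting goods → 4.75% + 0% municipal = 4.75% → $6.58
Area rug (5x8) $387.20: furniture → 5% + 1.75% municipal = 6.75% → $26.14
Spiral notebook $3.59: all other goods → 3.75% + 0% municipal = 3.75% → $0.13
Total tax = $0.04 + $0.04 + $0.06 + $6.58 + $26.14 + $0.13 = $32.99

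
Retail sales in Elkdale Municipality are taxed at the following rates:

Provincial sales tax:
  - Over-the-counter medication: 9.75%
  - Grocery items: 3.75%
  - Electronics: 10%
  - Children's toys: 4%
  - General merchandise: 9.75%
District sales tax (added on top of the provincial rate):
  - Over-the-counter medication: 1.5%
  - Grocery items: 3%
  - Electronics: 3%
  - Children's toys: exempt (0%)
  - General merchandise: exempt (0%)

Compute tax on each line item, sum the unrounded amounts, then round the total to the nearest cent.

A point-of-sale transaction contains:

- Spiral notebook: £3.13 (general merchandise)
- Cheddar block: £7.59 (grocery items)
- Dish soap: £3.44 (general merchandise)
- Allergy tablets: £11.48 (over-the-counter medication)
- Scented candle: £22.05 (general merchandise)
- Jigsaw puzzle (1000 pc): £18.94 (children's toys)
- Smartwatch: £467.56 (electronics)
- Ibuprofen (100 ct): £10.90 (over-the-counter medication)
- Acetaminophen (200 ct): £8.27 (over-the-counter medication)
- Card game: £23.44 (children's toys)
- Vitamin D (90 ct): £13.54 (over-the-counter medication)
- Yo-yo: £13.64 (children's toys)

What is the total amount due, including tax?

Spiral notebook £3.13: general merchandise → 9.75% + 0% district = 9.75% → £0.305175
Cheddar block £7.59: grocery items → 3.75% + 3% district = 6.75% → £0.512325
Dish soap £3.44: general merchandise → 9.75% + 0% district = 9.75% → £0.3354
Allergy tablets £11.48: over-the-counter medication → 9.75% + 1.5% district = 11.25% → £1.2915
Scented candle £22.05: general merchandise → 9.75% + 0% district = 9.75% → £2.149875
Jigsaw puzzle (1000 pc) £18.94: children's toys → 4% + 0% district = 4% → £0.7576
Smartwatch £467.56: electronics → 10% + 3% district = 13% → £60.7828
Ibuprofen (100 ct) £10.90: over-the-counter medication → 9.75% + 1.5% district = 11.25% → £1.22625
Acetaminophen (200 ct) £8.27: over-the-counter medication → 9.75% + 1.5% district = 11.25% → £0.930375
Card game £23.44: children's toys → 4% + 0% district = 4% → £0.9376
Vitamin D (90 ct) £13.54: over-the-counter medication → 9.75% + 1.5% district = 11.25% → £1.52325
Yo-yo £13.64: children's toys → 4% + 0% district = 4% → £0.5456
Subtotal = £603.98; unrounded tax = £71.29775 → £71.30; total due = £675.28

£675.28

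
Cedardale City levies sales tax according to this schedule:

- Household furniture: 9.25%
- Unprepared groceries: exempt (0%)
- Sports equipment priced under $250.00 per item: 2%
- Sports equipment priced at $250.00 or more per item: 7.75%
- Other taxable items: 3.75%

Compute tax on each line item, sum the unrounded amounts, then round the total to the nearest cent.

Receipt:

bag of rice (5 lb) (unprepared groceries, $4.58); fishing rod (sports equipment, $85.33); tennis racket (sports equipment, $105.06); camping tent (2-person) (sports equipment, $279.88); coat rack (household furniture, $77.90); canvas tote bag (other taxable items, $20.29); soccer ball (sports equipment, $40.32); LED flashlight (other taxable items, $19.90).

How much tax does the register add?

$35.02

Bag of rice (5 lb) $4.58: unprepared groceries → 0% → $0.00
Fishing rod $85.33: sports equipment, under $250.00 → 2% → $1.7066
Tennis racket $105.06: sports equipment, under $250.00 → 2% → $2.1012
Camping tent (2-person) $279.88: sports equipment, $250.00 or more → 7.75% → $21.6907
Coat rack $77.90: household furniture → 9.25% → $7.20575
Canvas tote bag $20.29: other taxable items → 3.75% → $0.760875
Soccer ball $40.32: sports equipment, under $250.00 → 2% → $0.8064
LED flashlight $19.90: other taxable items → 3.75% → $0.74625
Unrounded tax sum = $35.017775 → $35.02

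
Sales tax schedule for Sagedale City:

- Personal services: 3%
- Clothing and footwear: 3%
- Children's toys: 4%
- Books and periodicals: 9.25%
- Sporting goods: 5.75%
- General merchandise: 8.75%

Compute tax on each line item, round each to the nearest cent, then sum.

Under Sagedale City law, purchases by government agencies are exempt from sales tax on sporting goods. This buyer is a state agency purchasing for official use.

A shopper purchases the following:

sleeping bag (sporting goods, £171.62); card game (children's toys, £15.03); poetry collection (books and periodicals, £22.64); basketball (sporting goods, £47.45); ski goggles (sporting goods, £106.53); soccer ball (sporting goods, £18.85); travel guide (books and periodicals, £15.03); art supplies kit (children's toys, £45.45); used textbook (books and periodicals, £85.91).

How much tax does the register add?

£13.85

Sleeping bag £171.62: sporting goods, buyer-exempt → 0% → £0.00
Card game £15.03: children's toys → 4% → £0.60
Poetry collection £22.64: books and periodicals → 9.25% → £2.09
Basketball £47.45: sporting goods, buyer-exempt → 0% → £0.00
Ski goggles £106.53: sporting goods, buyer-exempt → 0% → £0.00
Soccer ball £18.85: sporting goods, buyer-exempt → 0% → £0.00
Travel guide £15.03: books and periodicals → 9.25% → £1.39
Art supplies kit £45.45: children's toys → 4% → £1.82
Used textbook £85.91: books and periodicals → 9.25% → £7.95
Total tax = £0.60 + £2.09 + £1.39 + £1.82 + £7.95 = £13.85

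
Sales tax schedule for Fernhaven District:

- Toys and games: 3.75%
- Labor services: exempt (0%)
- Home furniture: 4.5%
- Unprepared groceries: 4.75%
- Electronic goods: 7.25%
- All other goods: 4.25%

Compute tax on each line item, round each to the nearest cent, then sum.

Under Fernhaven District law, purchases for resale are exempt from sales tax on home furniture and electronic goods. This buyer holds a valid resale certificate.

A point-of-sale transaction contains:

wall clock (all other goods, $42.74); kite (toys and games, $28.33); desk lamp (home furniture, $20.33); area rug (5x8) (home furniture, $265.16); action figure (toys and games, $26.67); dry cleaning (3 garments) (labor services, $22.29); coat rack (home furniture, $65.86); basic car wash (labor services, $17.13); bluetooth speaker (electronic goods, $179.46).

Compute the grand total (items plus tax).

$671.85

Wall clock $42.74: all other goods → 4.25% → $1.82
Kite $28.33: toys and games → 3.75% → $1.06
Desk lamp $20.33: home furniture, buyer-exempt → 0% → $0.00
Area rug (5x8) $265.16: home furniture, buyer-exempt → 0% → $0.00
Action figure $26.67: toys and games → 3.75% → $1.00
Dry cleaning (3 garments) $22.29: labor services → 0% → $0.00
Coat rack $65.86: home furniture, buyer-exempt → 0% → $0.00
Basic car wash $17.13: labor services → 0% → $0.00
Bluetooth speaker $179.46: electronic goods, buyer-exempt → 0% → $0.00
Subtotal = $667.97; tax = $3.88; total due = $671.85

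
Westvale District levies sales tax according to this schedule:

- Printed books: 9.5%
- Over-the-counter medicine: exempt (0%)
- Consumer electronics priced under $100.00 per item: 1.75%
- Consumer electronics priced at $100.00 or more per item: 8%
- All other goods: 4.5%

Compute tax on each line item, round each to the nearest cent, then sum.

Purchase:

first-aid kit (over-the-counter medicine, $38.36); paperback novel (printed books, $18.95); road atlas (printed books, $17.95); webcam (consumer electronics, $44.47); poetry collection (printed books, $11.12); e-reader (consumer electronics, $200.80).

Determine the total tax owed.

First-aid kit $38.36: over-the-counter medicine → 0% → $0.00
Paperback novel $18.95: printed books → 9.5% → $1.80
Road atlas $17.95: printed books → 9.5% → $1.71
Webcam $44.47: consumer electronics, under $100.00 → 1.75% → $0.78
Poetry collection $11.12: printed books → 9.5% → $1.06
E-reader $200.80: consumer electronics, $100.00 or more → 8% → $16.06
Total tax = $1.80 + $1.71 + $0.78 + $1.06 + $16.06 = $21.41

$21.41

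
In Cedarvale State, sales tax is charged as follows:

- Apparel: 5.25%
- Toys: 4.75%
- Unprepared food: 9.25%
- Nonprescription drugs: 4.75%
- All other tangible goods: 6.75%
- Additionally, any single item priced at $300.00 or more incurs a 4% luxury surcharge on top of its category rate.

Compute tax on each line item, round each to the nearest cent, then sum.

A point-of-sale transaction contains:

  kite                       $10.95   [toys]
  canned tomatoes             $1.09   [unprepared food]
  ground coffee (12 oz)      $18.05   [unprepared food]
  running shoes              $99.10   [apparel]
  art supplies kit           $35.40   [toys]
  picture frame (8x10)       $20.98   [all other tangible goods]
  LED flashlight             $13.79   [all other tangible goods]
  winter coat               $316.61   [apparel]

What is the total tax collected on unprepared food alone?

Canned tomatoes $1.09: unprepared food → 9.25% → $0.10
Ground coffee (12 oz) $18.05: unprepared food → 9.25% → $1.67
Tax on unprepared food = $0.10 + $1.67 = $1.77

$1.77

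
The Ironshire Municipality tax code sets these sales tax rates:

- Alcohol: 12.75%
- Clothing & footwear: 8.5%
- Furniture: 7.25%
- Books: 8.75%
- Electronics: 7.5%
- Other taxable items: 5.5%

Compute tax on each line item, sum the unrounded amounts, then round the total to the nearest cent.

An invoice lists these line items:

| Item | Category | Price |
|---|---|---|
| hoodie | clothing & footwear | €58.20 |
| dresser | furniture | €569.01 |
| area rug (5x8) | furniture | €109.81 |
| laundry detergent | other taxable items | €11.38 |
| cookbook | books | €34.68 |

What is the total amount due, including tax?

Hoodie €58.20: clothing & footwear → 8.5% → €4.947
Dresser €569.01: furniture → 7.25% → €41.253225
Area rug (5x8) €109.81: furniture → 7.25% → €7.961225
Laundry detergent €11.38: other taxable items → 5.5% → €0.6259
Cookbook €34.68: books → 8.75% → €3.0345
Subtotal = €783.08; unrounded tax = €57.82185 → €57.82; total due = €840.90

€840.90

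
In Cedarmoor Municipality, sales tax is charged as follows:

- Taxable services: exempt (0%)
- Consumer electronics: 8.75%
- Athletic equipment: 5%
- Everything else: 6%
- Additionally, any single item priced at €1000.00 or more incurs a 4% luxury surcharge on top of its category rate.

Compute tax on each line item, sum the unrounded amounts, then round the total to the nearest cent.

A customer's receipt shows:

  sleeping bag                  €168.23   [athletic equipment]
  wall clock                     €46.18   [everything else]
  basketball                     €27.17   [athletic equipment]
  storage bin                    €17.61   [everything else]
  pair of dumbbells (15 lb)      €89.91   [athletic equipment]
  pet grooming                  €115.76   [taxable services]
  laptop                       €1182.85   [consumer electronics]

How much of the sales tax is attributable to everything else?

Wall clock €46.18: everything else → 6% → €2.7708
Storage bin €17.61: everything else → 6% → €1.0566
Tax on everything else: unrounded sum = €3.8274 → €3.83

€3.83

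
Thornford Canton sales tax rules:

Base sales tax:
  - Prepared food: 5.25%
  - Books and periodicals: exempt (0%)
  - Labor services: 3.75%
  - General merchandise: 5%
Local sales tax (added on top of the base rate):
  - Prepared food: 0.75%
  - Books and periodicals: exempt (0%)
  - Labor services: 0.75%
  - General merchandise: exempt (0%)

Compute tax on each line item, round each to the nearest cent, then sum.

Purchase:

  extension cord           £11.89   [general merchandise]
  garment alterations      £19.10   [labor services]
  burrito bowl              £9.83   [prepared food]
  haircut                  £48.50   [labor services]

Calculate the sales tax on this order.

Extension cord £11.89: general merchandise → 5% + 0% local = 5% → £0.59
Garment alterations £19.10: labor services → 3.75% + 0.75% local = 4.5% → £0.86
Burrito bowl £9.83: prepared food → 5.25% + 0.75% local = 6% → £0.59
Haircut £48.50: labor services → 3.75% + 0.75% local = 4.5% → £2.18
Total tax = £0.59 + £0.86 + £0.59 + £2.18 = £4.22

£4.22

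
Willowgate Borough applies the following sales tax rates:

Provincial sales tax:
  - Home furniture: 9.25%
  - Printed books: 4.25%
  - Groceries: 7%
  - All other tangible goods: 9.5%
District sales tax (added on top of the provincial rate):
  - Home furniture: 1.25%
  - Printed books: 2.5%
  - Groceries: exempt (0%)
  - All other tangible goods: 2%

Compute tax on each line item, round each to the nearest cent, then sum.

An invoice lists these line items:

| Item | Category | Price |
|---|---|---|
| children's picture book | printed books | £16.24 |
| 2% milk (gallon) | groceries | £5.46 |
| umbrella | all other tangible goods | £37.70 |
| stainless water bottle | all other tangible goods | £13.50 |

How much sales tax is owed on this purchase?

£7.37

Children's picture book £16.24: printed books → 4.25% + 2.5% district = 6.75% → £1.10
2% milk (gallon) £5.46: groceries → 7% + 0% district = 7% → £0.38
Umbrella £37.70: all other tangible goods → 9.5% + 2% district = 11.5% → £4.34
Stainless water bottle £13.50: all other tangible goods → 9.5% + 2% district = 11.5% → £1.55
Total tax = £1.10 + £0.38 + £4.34 + £1.55 = £7.37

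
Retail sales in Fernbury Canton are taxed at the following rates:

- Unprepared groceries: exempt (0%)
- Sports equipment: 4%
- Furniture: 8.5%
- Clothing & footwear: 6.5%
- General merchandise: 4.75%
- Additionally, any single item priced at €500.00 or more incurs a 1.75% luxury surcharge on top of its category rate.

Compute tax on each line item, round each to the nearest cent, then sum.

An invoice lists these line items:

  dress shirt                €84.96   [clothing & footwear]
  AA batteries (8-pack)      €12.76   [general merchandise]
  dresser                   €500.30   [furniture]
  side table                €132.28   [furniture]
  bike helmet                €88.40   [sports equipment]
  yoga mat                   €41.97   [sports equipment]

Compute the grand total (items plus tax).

€934.54

Dress shirt €84.96: clothing & footwear → 6.5% → €5.52
AA batteries (8-pack) €12.76: general merchandise → 4.75% → €0.61
Dresser €500.30: furniture → 8.5% + 1.75% surcharge = 10.25% → €51.28
Side table €132.28: furniture → 8.5% → €11.24
Bike helmet €88.40: sports equipment → 4% → €3.54
Yoga mat €41.97: sports equipment → 4% → €1.68
Subtotal = €860.67; tax = €73.87; total due = €934.54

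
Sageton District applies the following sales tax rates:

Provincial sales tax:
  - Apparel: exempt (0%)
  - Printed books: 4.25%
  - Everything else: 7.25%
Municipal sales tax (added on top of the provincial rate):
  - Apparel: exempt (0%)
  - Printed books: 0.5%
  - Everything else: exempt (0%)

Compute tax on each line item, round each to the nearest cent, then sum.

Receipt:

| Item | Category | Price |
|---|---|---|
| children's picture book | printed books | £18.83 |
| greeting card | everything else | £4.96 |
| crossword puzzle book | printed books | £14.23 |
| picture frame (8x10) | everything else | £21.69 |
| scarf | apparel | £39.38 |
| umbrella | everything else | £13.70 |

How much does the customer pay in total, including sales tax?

Children's picture book £18.83: printed books → 4.25% + 0.5% municipal = 4.75% → £0.89
Greeting card £4.96: everything else → 7.25% + 0% municipal = 7.25% → £0.36
Crossword puzzle book £14.23: printed books → 4.25% + 0.5% municipal = 4.75% → £0.68
Picture frame (8x10) £21.69: everything else → 7.25% + 0% municipal = 7.25% → £1.57
Scarf £39.38: apparel → 0% + 0% municipal = 0% → £0.00
Umbrella £13.70: everything else → 7.25% + 0% municipal = 7.25% → £0.99
Subtotal = £112.79; tax = £4.49; total due = £117.28

£117.28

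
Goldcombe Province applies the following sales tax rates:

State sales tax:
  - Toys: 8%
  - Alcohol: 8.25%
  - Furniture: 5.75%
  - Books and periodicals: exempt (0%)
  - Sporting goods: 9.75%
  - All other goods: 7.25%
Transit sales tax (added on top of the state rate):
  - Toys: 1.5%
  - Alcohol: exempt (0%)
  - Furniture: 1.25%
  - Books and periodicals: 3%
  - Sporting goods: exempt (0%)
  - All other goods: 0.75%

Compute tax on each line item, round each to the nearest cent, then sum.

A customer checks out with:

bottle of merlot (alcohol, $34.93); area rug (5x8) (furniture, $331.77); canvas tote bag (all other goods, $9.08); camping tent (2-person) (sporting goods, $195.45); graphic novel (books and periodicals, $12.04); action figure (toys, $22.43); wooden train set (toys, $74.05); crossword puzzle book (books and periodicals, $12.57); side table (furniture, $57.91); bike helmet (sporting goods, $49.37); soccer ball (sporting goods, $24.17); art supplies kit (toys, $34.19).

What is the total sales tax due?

$70.26

Bottle of merlot $34.93: alcohol → 8.25% + 0% transit = 8.25% → $2.88
Area rug (5x8) $331.77: furniture → 5.75% + 1.25% transit = 7% → $23.22
Canvas tote bag $9.08: all other goods → 7.25% + 0.75% transit = 8% → $0.73
Camping tent (2-person) $195.45: sporting goods → 9.75% + 0% transit = 9.75% → $19.06
Graphic novel $12.04: books and periodicals → 0% + 3% transit = 3% → $0.36
Action figure $22.43: toys → 8% + 1.5% transit = 9.5% → $2.13
Wooden train set $74.05: toys → 8% + 1.5% transit = 9.5% → $7.03
Crossword puzzle book $12.57: books and periodicals → 0% + 3% transit = 3% → $0.38
Side table $57.91: furniture → 5.75% + 1.25% transit = 7% → $4.05
Bike helmet $49.37: sporting goods → 9.75% + 0% transit = 9.75% → $4.81
Soccer ball $24.17: sporting goods → 9.75% + 0% transit = 9.75% → $2.36
Art supplies kit $34.19: toys → 8% + 1.5% transit = 9.5% → $3.25
Total tax = $2.88 + $23.22 + $0.73 + $19.06 + $0.36 + $2.13 + $7.03 + $0.38 + $4.05 + $4.81 + $2.36 + $3.25 = $70.26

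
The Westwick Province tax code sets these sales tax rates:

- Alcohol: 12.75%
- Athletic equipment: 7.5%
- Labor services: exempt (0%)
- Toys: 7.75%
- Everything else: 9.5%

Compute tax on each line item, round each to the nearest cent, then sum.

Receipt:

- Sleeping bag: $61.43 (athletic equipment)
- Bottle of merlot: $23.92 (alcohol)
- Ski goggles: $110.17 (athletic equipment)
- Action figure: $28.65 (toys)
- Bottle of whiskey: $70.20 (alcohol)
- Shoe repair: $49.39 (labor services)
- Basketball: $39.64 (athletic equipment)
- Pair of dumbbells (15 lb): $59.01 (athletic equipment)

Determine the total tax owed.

$34.49

Sleeping bag $61.43: athletic equipment → 7.5% → $4.61
Bottle of merlot $23.92: alcohol → 12.75% → $3.05
Ski goggles $110.17: athletic equipment → 7.5% → $8.26
Action figure $28.65: toys → 7.75% → $2.22
Bottle of whiskey $70.20: alcohol → 12.75% → $8.95
Shoe repair $49.39: labor services → 0% → $0.00
Basketball $39.64: athletic equipment → 7.5% → $2.97
Pair of dumbbells (15 lb) $59.01: athletic equipment → 7.5% → $4.43
Total tax = $4.61 + $3.05 + $8.26 + $2.22 + $8.95 + $2.97 + $4.43 = $34.49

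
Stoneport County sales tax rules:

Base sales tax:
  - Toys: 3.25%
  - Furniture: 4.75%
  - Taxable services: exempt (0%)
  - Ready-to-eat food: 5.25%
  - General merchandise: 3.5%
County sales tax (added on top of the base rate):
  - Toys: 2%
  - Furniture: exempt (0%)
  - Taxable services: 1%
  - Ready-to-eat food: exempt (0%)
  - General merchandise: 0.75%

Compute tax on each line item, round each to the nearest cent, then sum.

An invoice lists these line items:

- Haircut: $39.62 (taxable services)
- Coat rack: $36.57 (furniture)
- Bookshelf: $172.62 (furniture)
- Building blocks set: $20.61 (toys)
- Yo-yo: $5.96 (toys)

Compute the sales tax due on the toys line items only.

$1.39

Building blocks set $20.61: toys → 3.25% + 2% county = 5.25% → $1.08
Yo-yo $5.96: toys → 3.25% + 2% county = 5.25% → $0.31
Tax on toys = $1.08 + $0.31 = $1.39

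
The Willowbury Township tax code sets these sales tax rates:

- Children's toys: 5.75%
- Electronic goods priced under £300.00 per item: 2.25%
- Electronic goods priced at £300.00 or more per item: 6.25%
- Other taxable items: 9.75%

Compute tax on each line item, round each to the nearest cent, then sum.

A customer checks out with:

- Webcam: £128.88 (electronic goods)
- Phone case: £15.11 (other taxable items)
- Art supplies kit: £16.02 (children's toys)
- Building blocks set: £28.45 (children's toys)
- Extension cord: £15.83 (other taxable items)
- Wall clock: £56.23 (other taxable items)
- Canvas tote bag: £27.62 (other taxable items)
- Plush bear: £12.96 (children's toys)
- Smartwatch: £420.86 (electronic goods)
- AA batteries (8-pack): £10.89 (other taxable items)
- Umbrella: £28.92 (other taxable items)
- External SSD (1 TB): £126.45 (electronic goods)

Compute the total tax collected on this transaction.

£50.42

Webcam £128.88: electronic goods, under £300.00 → 2.25% → £2.90
Phone case £15.11: other taxable items → 9.75% → £1.47
Art supplies kit £16.02: children's toys → 5.75% → £0.92
Building blocks set £28.45: children's toys → 5.75% → £1.64
Extension cord £15.83: other taxable items → 9.75% → £1.54
Wall clock £56.23: other taxable items → 9.75% → £5.48
Canvas tote bag £27.62: other taxable items → 9.75% → £2.69
Plush bear £12.96: children's toys → 5.75% → £0.75
Smartwatch £420.86: electronic goods, £300.00 or more → 6.25% → £26.30
AA batteries (8-pack) £10.89: other taxable items → 9.75% → £1.06
Umbrella £28.92: other taxable items → 9.75% → £2.82
External SSD (1 TB) £126.45: electronic goods, under £300.00 → 2.25% → £2.85
Total tax = £2.90 + £1.47 + £0.92 + £1.64 + £1.54 + £5.48 + £2.69 + £0.75 + £26.30 + £1.06 + £2.82 + £2.85 = £50.42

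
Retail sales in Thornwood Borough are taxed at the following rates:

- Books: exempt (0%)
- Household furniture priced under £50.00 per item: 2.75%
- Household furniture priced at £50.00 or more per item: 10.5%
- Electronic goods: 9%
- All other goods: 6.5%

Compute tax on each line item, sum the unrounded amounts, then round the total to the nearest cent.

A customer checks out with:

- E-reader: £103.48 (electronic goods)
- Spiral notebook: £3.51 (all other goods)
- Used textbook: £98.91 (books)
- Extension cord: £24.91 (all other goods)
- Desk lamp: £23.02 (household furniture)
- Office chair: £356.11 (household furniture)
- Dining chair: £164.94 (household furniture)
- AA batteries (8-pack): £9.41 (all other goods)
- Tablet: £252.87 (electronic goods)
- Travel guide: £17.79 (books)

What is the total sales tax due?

E-reader £103.48: electronic goods → 9% → £9.3132
Spiral notebook £3.51: all other goods → 6.5% → £0.22815
Used textbook £98.91: books → 0% → £0.00
Extension cord £24.91: all other goods → 6.5% → £1.61915
Desk lamp £23.02: household furniture, under £50.00 → 2.75% → £0.63305
Office chair £356.11: household furniture, £50.00 or more → 10.5% → £37.39155
Dining chair £164.94: household furniture, £50.00 or more → 10.5% → £17.3187
AA batteries (8-pack) £9.41: all other goods → 6.5% → £0.61165
Tablet £252.87: electronic goods → 9% → £22.7583
Travel guide £17.79: books → 0% → £0.00
Unrounded tax sum = £89.87375 → £89.87

£89.87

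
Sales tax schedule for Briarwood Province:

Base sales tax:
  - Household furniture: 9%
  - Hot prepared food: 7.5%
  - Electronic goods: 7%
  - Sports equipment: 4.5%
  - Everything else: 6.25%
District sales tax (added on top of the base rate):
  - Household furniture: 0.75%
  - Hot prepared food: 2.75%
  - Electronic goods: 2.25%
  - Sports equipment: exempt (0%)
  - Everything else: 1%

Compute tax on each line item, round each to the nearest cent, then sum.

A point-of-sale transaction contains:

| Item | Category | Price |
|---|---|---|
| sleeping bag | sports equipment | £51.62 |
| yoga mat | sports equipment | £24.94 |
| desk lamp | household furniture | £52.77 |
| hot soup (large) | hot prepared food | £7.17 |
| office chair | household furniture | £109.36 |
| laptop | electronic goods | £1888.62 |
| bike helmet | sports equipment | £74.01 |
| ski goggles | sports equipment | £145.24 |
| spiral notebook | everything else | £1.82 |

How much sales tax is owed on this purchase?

£204.68

Sleeping bag £51.62: sports equipment → 4.5% + 0% district = 4.5% → £2.32
Yoga mat £24.94: sports equipment → 4.5% + 0% district = 4.5% → £1.12
Desk lamp £52.77: household furniture → 9% + 0.75% district = 9.75% → £5.15
Hot soup (large) £7.17: hot prepared food → 7.5% + 2.75% district = 10.25% → £0.73
Office chair £109.36: household furniture → 9% + 0.75% district = 9.75% → £10.66
Laptop £1888.62: electronic goods → 7% + 2.25% district = 9.25% → £174.70
Bike helmet £74.01: sports equipment → 4.5% + 0% district = 4.5% → £3.33
Ski goggles £145.24: sports equipment → 4.5% + 0% district = 4.5% → £6.54
Spiral notebook £1.82: everything else → 6.25% + 1% district = 7.25% → £0.13
Total tax = £2.32 + £1.12 + £5.15 + £0.73 + £10.66 + £174.70 + £3.33 + £6.54 + £0.13 = £204.68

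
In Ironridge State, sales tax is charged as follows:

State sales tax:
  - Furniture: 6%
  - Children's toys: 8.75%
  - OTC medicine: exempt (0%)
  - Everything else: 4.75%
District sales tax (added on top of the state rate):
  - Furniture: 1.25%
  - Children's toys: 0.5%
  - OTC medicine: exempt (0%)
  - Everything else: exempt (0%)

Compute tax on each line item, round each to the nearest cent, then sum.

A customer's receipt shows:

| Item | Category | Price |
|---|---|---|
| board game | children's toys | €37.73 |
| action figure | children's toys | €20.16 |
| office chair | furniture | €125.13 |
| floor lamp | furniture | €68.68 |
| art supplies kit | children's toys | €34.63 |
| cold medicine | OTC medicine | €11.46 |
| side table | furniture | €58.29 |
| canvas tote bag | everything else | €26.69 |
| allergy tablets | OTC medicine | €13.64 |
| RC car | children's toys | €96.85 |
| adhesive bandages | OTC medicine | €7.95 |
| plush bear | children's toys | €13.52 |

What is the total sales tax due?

€38.31

Board game €37.73: children's toys → 8.75% + 0.5% district = 9.25% → €3.49
Action figure €20.16: children's toys → 8.75% + 0.5% district = 9.25% → €1.86
Office chair €125.13: furniture → 6% + 1.25% district = 7.25% → €9.07
Floor lamp €68.68: furniture → 6% + 1.25% district = 7.25% → €4.98
Art supplies kit €34.63: children's toys → 8.75% + 0.5% district = 9.25% → €3.20
Cold medicine €11.46: OTC medicine → 0% + 0% district = 0% → €0.00
Side table €58.29: furniture → 6% + 1.25% district = 7.25% → €4.23
Canvas tote bag €26.69: everything else → 4.75% + 0% district = 4.75% → €1.27
Allergy tablets €13.64: OTC medicine → 0% + 0% district = 0% → €0.00
RC car €96.85: children's toys → 8.75% + 0.5% district = 9.25% → €8.96
Adhesive bandages €7.95: OTC medicine → 0% + 0% district = 0% → €0.00
Plush bear €13.52: children's toys → 8.75% + 0.5% district = 9.25% → €1.25
Total tax = €3.49 + €1.86 + €9.07 + €4.98 + €3.20 + €4.23 + €1.27 + €8.96 + €1.25 = €38.31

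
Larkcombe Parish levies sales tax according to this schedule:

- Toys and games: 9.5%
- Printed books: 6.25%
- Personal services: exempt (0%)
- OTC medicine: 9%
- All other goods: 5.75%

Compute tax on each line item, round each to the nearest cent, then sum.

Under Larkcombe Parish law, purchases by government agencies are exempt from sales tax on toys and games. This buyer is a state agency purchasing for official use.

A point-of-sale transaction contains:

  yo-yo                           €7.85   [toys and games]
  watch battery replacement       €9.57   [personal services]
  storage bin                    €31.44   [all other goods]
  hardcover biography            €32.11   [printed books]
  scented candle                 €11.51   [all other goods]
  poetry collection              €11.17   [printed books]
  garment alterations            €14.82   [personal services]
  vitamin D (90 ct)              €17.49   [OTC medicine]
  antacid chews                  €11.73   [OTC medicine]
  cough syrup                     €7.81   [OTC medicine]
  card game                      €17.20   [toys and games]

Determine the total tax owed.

Yo-yo €7.85: toys and games, buyer-exempt → 0% → €0.00
Watch battery replacement €9.57: personal services → 0% → €0.00
Storage bin €31.44: all other goods → 5.75% → €1.81
Hardcover biography €32.11: printed books → 6.25% → €2.01
Scented candle €11.51: all other goods → 5.75% → €0.66
Poetry collection €11.17: printed books → 6.25% → €0.70
Garment alterations €14.82: personal services → 0% → €0.00
Vitamin D (90 ct) €17.49: OTC medicine → 9% → €1.57
Antacid chews €11.73: OTC medicine → 9% → €1.06
Cough syrup €7.81: OTC medicine → 9% → €0.70
Card game €17.20: toys and games, buyer-exempt → 0% → €0.00
Total tax = €1.81 + €2.01 + €0.66 + €0.70 + €1.57 + €1.06 + €0.70 = €8.51

€8.51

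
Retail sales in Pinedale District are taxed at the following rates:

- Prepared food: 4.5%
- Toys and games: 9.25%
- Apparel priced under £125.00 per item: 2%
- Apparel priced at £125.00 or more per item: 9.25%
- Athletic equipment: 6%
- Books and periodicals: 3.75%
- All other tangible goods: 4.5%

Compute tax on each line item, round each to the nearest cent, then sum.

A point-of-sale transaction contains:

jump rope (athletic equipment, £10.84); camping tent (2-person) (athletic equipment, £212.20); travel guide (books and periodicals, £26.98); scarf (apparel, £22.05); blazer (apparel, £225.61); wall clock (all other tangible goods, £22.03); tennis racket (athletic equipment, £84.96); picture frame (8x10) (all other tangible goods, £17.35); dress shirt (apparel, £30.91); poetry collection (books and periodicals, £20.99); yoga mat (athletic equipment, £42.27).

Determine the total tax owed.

£46.52

Jump rope £10.84: athletic equipment → 6% → £0.65
Camping tent (2-person) £212.20: athletic equipment → 6% → £12.73
Travel guide £26.98: books and periodicals → 3.75% → £1.01
Scarf £22.05: apparel, under £125.00 → 2% → £0.44
Blazer £225.61: apparel, £125.00 or more → 9.25% → £20.87
Wall clock £22.03: all other tangible goods → 4.5% → £0.99
Tennis racket £84.96: athletic equipment → 6% → £5.10
Picture frame (8x10) £17.35: all other tangible goods → 4.5% → £0.78
Dress shirt £30.91: apparel, under £125.00 → 2% → £0.62
Poetry collection £20.99: books and periodicals → 3.75% → £0.79
Yoga mat £42.27: athletic equipment → 6% → £2.54
Total tax = £0.65 + £12.73 + £1.01 + £0.44 + £20.87 + £0.99 + £5.10 + £0.78 + £0.62 + £0.79 + £2.54 = £46.52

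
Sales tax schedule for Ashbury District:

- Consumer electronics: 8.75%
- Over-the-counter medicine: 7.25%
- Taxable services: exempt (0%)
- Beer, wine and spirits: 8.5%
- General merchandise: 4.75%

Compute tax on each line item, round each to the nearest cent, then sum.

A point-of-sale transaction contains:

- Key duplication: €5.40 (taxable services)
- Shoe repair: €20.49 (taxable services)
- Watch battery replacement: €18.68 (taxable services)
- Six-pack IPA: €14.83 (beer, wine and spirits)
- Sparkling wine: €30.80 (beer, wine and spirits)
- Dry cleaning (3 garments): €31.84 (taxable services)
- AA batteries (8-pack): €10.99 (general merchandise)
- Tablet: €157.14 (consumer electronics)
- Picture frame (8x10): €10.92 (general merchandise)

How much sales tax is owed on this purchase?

Key duplication €5.40: taxable services → 0% → €0.00
Shoe repair €20.49: taxable services → 0% → €0.00
Watch battery replacement €18.68: taxable services → 0% → €0.00
Six-pack IPA €14.83: beer, wine and spirits → 8.5% → €1.26
Sparkling wine €30.80: beer, wine and spirits → 8.5% → €2.62
Dry cleaning (3 garments) €31.84: taxable services → 0% → €0.00
AA batteries (8-pack) €10.99: general merchandise → 4.75% → €0.52
Tablet €157.14: consumer electronics → 8.75% → €13.75
Picture frame (8x10) €10.92: general merchandise → 4.75% → €0.52
Total tax = €1.26 + €2.62 + €0.52 + €13.75 + €0.52 = €18.67

€18.67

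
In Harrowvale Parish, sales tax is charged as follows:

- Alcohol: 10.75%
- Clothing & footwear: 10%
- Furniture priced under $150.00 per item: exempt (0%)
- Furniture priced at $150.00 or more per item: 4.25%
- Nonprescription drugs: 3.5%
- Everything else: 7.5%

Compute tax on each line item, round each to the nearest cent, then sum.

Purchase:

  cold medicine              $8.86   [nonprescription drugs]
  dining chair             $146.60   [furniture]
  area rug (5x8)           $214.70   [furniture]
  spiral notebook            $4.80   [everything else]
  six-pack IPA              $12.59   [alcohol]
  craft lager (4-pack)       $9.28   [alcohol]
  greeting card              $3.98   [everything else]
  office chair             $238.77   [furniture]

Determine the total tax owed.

Cold medicine $8.86: nonprescription drugs → 3.5% → $0.31
Dining chair $146.60: furniture, under $150.00 → 0% → $0.00
Area rug (5x8) $214.70: furniture, $150.00 or more → 4.25% → $9.12
Spiral notebook $4.80: everything else → 7.5% → $0.36
Six-pack IPA $12.59: alcohol → 10.75% → $1.35
Craft lager (4-pack) $9.28: alcohol → 10.75% → $1.00
Greeting card $3.98: everything else → 7.5% → $0.30
Office chair $238.77: furniture, $150.00 or more → 4.25% → $10.15
Total tax = $0.31 + $9.12 + $0.36 + $1.35 + $1.00 + $0.30 + $10.15 = $22.59

$22.59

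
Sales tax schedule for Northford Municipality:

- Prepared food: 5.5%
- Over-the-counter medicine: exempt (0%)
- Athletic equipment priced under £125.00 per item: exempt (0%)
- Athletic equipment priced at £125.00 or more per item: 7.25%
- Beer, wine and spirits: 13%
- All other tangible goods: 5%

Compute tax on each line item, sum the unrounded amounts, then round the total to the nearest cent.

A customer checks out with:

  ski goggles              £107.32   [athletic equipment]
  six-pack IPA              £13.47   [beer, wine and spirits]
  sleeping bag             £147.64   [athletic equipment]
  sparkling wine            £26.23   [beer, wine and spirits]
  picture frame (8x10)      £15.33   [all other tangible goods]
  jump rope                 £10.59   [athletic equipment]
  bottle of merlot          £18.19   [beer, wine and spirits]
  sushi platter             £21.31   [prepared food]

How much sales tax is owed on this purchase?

£20.17

Ski goggles £107.32: athletic equipment, under £125.00 → 0% → £0.00
Six-pack IPA £13.47: beer, wine and spirits → 13% → £1.7511
Sleeping bag £147.64: athletic equipment, £125.00 or more → 7.25% → £10.7039
Sparkling wine £26.23: beer, wine and spirits → 13% → £3.4099
Picture frame (8x10) £15.33: all other tangible goods → 5% → £0.7665
Jump rope £10.59: athletic equipment, under £125.00 → 0% → £0.00
Bottle of merlot £18.19: beer, wine and spirits → 13% → £2.3647
Sushi platter £21.31: prepared food → 5.5% → £1.17205
Unrounded tax sum = £20.16815 → £20.17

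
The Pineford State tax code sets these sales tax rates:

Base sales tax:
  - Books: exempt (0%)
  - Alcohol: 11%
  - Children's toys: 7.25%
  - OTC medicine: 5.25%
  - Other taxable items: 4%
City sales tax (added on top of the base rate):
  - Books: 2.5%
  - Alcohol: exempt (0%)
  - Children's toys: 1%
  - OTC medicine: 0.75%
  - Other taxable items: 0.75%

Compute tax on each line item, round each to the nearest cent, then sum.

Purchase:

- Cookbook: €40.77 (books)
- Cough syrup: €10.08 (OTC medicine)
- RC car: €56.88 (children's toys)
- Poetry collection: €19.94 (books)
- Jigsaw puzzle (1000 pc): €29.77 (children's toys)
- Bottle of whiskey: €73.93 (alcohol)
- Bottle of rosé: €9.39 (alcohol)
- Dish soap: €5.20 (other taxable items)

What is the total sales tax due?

€18.68

Cookbook €40.77: books → 0% + 2.5% city = 2.5% → €1.02
Cough syrup €10.08: OTC medicine → 5.25% + 0.75% city = 6% → €0.60
RC car €56.88: children's toys → 7.25% + 1% city = 8.25% → €4.69
Poetry collection €19.94: books → 0% + 2.5% city = 2.5% → €0.50
Jigsaw puzzle (1000 pc) €29.77: children's toys → 7.25% + 1% city = 8.25% → €2.46
Bottle of whiskey €73.93: alcohol → 11% + 0% city = 11% → €8.13
Bottle of rosé €9.39: alcohol → 11% + 0% city = 11% → €1.03
Dish soap €5.20: other taxable items → 4% + 0.75% city = 4.75% → €0.25
Total tax = €1.02 + €0.60 + €4.69 + €0.50 + €2.46 + €8.13 + €1.03 + €0.25 = €18.68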